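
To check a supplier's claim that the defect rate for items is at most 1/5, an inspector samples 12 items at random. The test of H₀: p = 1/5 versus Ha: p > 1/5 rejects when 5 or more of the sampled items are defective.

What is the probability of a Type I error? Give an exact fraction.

3542749/48828125

The significance level is the probability, assuming p = 1/5, of seeing 5 or more defectives in 12 draws.
Computing the lower-tail complement: 1 − 45285376/48828125 = 3542749/48828125.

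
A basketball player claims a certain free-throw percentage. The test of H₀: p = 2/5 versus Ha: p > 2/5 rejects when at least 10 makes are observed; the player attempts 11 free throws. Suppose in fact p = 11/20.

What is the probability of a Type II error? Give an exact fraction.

Under the alternative p = 11/20, S ~ Binomial(11, 11/20); β is the probability the test does not reject, P(S < 10).
Equivalently, β = 1 − P(S ≥ 10) = 20194688329389/20480000000000.

20194688329389/20480000000000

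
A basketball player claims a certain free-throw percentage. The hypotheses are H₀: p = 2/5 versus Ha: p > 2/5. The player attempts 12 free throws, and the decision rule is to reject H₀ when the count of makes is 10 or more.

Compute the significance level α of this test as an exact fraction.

The Type I error probability is α = P(Y ≥ 10) computed under H₀, where Y ~ Binomial(12, 2/5).
Adding the binomial terms for j = 10 through 12 with p = 2/5 yields 137216/48828125.

137216/48828125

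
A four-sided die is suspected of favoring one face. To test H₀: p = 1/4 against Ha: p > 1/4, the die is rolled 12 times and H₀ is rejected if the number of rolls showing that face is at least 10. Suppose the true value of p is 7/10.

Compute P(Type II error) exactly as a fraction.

149436930429/200000000000

Under the alternative p = 7/10, X ~ Binomial(12, 7/10); β is the probability the test does not reject, P(X < 10).
Summing C(12,j)·(7/10)^j·(3/10)^{12-j} for j = 0..9 gives 149436930429/200000000000.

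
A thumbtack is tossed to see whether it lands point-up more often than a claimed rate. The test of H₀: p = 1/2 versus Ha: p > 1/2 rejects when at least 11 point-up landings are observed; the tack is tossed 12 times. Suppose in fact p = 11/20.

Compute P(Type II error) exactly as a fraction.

Under the alternative p = 11/20, Y ~ Binomial(12, 11/20); β is the probability the test does not reject, P(Y < 11).
Summing C(12,j)·(11/20)^j·(9/20)^{12-j} for j = 0..10 gives 4062047911197291/4096000000000000.

4062047911197291/4096000000000000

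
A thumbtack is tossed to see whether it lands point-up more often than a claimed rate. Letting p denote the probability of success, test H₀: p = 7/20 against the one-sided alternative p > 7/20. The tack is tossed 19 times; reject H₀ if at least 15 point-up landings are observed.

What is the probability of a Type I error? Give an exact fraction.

α = P(reject H₀ | H₀ true) = P(K ≥ 15 | p = 7/20), with K ~ Binomial(19, 7/20).
P(K ≥ 15) = Σ_{j=15}^{19} C(19,j)·(7/20)^j·(13/20)^{19-j} = 30172619187361172599/262144000000000000000000.

30172619187361172599/262144000000000000000000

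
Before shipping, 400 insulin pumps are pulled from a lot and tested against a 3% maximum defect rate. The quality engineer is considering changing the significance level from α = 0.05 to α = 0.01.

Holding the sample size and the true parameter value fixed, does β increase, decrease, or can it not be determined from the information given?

Tightening α shrinks the rejection region. When Ha holds, fewer sample outcomes clear the stricter threshold, so more fall in the acceptance region.

It increases.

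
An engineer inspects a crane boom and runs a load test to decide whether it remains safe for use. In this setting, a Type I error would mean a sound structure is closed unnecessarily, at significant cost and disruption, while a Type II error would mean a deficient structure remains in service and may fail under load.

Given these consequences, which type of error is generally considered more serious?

The Type II consequence (a deficient structure remains in service and may fail under load) is more severe than the Type I consequence (a sound structure is closed unnecessarily, at significant cost and disruption).

Type II error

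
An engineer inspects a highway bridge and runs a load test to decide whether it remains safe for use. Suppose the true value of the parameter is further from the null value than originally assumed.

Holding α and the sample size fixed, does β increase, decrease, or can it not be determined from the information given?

It decreases.

A larger true effect moves the Ha sampling distribution further from the H₀ critical value, making rejection more likely when Ha is true.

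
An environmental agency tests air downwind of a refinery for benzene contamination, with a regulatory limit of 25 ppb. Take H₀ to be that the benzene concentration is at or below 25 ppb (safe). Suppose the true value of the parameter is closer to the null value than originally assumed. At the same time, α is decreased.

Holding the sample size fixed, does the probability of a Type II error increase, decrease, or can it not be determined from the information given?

It increases.

A smaller departure from H₀ means the test statistic under Ha is distributed closer to where it would be under H₀; rejection becomes less likely. Tightening α shrinks the rejection region. When Ha holds, fewer sample outcomes clear the stricter threshold, so more fall in the acceptance region. Both changes push β in the same direction.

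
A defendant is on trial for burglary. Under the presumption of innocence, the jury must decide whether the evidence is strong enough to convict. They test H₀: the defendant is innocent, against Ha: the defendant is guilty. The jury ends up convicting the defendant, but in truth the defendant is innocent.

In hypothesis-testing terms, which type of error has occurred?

Type I error

'Convicting the defendant' corresponds to rejecting H₀.
H₀ was rejected but H₀ is true — a Type I error (false positive).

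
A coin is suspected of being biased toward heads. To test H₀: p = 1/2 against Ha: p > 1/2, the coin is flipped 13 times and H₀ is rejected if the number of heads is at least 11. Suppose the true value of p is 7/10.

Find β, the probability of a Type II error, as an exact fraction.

7788298257/9765625000

A Type II error is failing to reject when Ha holds: with p = 7/10, β = P(X ≤ 10).
Equivalently, β = 1 − P(X ≥ 11) = 7788298257/9765625000.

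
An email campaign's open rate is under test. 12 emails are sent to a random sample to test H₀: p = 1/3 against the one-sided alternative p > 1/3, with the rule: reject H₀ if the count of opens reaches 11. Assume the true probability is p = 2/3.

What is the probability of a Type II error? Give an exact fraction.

A Type II error is failing to reject when Ha holds: with p = 2/3, β = P(S ≤ 10).
Summing C(12,j)·(2/3)^j·(1/3)^{12-j} for j = 0..10 gives 502769/531441.

502769/531441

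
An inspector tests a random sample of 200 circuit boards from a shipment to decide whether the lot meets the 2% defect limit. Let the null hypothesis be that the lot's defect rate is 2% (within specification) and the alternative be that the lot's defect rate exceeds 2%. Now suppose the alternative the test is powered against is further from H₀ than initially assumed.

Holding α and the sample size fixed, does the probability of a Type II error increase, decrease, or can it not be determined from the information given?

A bigger departure from H₀ is easier for the test to detect, so it fails to reject less often.

It decreases.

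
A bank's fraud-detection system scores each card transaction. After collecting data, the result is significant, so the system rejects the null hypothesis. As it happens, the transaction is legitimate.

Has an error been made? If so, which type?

The conventional null hypothesis here is that the transaction is legitimate.
H₀ was rejected, but H₀ is actually true.
Rejecting a true null hypothesis is a Type I error (false positive).

Type I error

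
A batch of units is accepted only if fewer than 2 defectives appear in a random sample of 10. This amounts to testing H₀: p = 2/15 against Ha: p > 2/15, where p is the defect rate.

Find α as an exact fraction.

The significance level is the probability, assuming p = 2/15, of seeing 2 or more defectives in 10 draws.
α = 1 − P(K ≤ 1) = 1 − 116649493103/192216796875 = 75567303772/192216796875.

75567303772/192216796875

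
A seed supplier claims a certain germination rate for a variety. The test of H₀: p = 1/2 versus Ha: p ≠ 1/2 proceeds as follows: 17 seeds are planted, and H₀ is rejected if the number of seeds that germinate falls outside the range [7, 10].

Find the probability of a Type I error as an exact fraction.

α = P(K ≤ 6 or K ≥ 11 | p = 1/2), K ~ Binomial(17, 1/2).
The two tails are symmetric, so α = 2·(1 + 17 + 136 + 680 + 2380 + 6188 + 12376)/2^17 = 43556/131072 = 10889/32768.

10889/32768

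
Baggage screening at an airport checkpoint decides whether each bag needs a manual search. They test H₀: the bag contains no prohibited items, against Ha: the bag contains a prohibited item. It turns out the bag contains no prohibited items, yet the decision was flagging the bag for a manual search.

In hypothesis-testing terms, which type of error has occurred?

Type I error

'Flagging the bag for a manual search' corresponds to rejecting H₀.
H₀ was rejected but H₀ is true — a Type I error (false positive).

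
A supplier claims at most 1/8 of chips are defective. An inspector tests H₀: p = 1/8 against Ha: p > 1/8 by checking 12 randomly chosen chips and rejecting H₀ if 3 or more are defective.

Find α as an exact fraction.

12506902185/68719476736

Under H₀, S ~ Binomial(12, 1/8); the Type I error rate is P(S ≥ 3).
Computing the lower-tail complement: 1 − 56212574551/68719476736 = 12506902185/68719476736.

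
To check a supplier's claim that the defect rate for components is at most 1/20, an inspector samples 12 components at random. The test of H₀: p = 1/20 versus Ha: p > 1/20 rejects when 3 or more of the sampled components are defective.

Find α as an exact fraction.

16030320228069/819200000000000

The significance level is the probability, assuming p = 1/20, of seeing 3 or more defectives in 12 draws.
Computing the lower-tail complement: 1 − 803169679771931/819200000000000 = 16030320228069/819200000000000.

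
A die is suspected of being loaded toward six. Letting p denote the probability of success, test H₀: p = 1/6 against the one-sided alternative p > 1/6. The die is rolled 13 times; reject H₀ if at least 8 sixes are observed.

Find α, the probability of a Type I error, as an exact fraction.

13909/40310784

α = P(reject H₀ | H₀ true) = P(S ≥ 8 | p = 1/6), with S ~ Binomial(13, 1/6).
Adding the binomial terms for j = 8 through 13 with p = 1/6 yields 13909/40310784.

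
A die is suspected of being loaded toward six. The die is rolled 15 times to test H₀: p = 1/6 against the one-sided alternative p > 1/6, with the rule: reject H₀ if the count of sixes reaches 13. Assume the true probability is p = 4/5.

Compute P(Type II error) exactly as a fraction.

18370873741/30517578125

β = P(fail to reject H₀ | Ha true) = P(S ≤ 12 | p = 4/5), S ~ Binomial(15, 4/5).
Summing C(15,j)·(4/5)^j·(1/5)^{15-j} for j = 0..12 gives 18370873741/30517578125.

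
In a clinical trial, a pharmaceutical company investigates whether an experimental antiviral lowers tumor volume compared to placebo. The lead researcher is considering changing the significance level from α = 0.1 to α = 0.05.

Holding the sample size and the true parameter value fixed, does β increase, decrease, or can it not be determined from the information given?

It increases.

A smaller α moves the rejection region further into the tail. With the alternative true, more outcomes now fall outside the rejection region, so failing to reject becomes more likely.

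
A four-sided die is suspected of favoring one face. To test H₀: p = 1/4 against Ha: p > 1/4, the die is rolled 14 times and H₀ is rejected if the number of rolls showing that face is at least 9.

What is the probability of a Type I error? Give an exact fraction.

The Type I error probability is α = P(K ≥ 9) computed under H₀, where K ~ Binomial(14, 1/4).
P(K ≥ 9) = Σ_{j=9}^{14} C(14,j)·(1/4)^j·(3/4)^{14-j} = 578257/268435456.

578257/268435456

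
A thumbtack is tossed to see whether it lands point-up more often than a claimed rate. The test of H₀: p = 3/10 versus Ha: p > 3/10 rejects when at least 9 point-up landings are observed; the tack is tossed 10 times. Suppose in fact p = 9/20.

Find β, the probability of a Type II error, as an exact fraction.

10193896961809/10240000000000

β = P(fail to reject H₀ | Ha true) = P(X ≤ 8 | p = 9/20), X ~ Binomial(10, 9/20).
Summing C(10,j)·(9/20)^j·(11/20)^{10-j} for j = 0..8 gives 10193896961809/10240000000000.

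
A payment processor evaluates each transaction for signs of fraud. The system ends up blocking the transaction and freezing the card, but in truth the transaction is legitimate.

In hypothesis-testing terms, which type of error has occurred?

Type I error

The null hypothesis here is that the transaction is legitimate.
'Blocking the transaction and freezing the card' corresponds to rejecting H₀.
H₀ was rejected but H₀ is true — a Type I error (false positive).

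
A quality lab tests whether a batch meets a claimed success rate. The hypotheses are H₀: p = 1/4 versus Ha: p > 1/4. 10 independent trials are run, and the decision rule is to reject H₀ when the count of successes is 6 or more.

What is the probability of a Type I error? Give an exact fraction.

10343/524288

α = P(reject H₀ | H₀ true) = P(S ≥ 6 | p = 1/4), with S ~ Binomial(10, 1/4).
Summing C(10,j)(1/4)^j(3/4)^{10−j} for j = 6,…,10 gives 10343/524288.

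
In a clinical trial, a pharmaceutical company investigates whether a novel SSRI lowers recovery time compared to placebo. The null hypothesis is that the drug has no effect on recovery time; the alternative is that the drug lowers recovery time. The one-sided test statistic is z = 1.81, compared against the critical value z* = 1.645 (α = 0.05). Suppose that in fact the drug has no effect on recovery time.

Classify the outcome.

Since z = 1.81 > z* = 1.645, H₀ is rejected.
H₀ is true (actually the drug has no effect on recovery time).
Rejecting a true H₀ is a Type I error.

Type I error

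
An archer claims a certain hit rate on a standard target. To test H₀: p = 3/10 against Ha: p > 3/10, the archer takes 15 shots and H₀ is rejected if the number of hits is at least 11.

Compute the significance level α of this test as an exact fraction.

672234069807/1000000000000000

The Type I error probability is α = P(X ≥ 11) computed under H₀, where X ~ Binomial(15, 3/10).
Summing C(15,j)(3/10)^j(7/10)^{15−j} for j = 11,…,15 gives 672234069807/1000000000000000.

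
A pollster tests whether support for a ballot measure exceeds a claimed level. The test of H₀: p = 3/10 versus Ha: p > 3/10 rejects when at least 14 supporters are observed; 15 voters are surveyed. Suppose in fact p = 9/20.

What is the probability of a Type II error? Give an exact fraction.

β = P(fail to reject H₀ | Ha true) = P(Y ≤ 13 | p = 9/20), Y ~ Binomial(15, 9/20).
Equivalently, β = 1 − P(Y ≥ 14) = 16382009719056418393/16384000000000000000.

16382009719056418393/16384000000000000000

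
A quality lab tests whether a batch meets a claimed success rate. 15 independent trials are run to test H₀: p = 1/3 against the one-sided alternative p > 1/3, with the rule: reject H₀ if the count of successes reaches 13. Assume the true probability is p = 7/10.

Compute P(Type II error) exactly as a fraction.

β = P(fail to reject H₀ | Ha true) = P(S ≤ 12 | p = 7/10), S ~ Binomial(15, 7/10).
Equivalently, β = 1 − P(S ≥ 13) = 873172285377237/1000000000000000.

873172285377237/1000000000000000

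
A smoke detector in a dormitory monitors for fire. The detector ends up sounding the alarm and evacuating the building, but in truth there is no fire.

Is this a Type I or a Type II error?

The null hypothesis here is that there is no fire.
'Sounding the alarm and evacuating the building' corresponds to rejecting H₀.
H₀ was rejected but H₀ is true — a Type I error (false positive).

Type I error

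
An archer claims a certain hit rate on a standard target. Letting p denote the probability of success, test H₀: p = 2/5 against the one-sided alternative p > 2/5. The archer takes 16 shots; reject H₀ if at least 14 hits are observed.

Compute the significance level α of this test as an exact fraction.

3866624/30517578125

Under H₀, X ~ Binomial(16, 2/5), and α = P(X ≥ 14).
Summing C(16,j)(2/5)^j(3/5)^{16−j} for j = 14,…,16 gives 3866624/30517578125.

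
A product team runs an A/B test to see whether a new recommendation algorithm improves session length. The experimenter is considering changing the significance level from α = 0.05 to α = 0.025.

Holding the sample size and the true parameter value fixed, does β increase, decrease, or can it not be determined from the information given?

Lowering α raises the bar for rejection; under Ha, the test now fails to reject on outcomes it previously would have rejected.

It increases.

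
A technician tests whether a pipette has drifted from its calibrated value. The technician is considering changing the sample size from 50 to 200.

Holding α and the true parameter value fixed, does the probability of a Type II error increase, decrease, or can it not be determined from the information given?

It decreases.

Increasing n separates the H₀ and Ha sampling distributions, so under Ha fewer outcomes land in the acceptance region.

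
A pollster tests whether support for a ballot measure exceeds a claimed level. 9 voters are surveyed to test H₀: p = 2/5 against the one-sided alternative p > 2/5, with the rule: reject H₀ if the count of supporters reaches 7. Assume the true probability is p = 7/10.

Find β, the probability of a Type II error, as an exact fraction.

A Type II error is failing to reject when Ha holds: with p = 7/10, β = P(X ≤ 6).
Equivalently, β = 1 − P(X ≥ 7) = 268584417/500000000.

268584417/500000000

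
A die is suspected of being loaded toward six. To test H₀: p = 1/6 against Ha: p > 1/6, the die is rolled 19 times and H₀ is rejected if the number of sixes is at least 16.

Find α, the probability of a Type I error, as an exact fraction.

581/2821109907456

α = P(reject H₀ | H₀ true) = P(K ≥ 16 | p = 1/6), with K ~ Binomial(19, 1/6).
Summing C(19,j)(1/6)^j(5/6)^{19−j} for j = 16,…,19 gives 581/2821109907456.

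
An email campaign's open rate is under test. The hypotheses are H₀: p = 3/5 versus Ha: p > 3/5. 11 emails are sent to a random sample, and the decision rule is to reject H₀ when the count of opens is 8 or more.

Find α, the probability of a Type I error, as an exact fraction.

α = P(reject H₀ | H₀ true) = P(S ≥ 8 | p = 3/5), with S ~ Binomial(11, 3/5).
P(S ≥ 8) = Σ_{j=8}^{11} C(11,j)·(3/5)^j·(2/5)^{11-j} = 2893401/9765625.

2893401/9765625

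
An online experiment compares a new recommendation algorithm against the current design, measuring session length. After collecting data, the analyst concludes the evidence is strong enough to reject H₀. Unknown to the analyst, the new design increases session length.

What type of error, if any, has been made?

The conventional null hypothesis here is that the new design has no effect on session length.
The test rejected a false H₀ — the decision matches the true state.

No error (correct decision).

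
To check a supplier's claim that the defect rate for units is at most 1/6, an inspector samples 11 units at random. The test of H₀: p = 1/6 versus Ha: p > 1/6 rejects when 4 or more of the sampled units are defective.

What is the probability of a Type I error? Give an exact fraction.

1444669/15116544

Under H₀, Y ~ Binomial(11, 1/6); the Type I error rate is P(Y ≥ 4).
Computing the lower-tail complement: 1 − 13671875/15116544 = 1444669/15116544.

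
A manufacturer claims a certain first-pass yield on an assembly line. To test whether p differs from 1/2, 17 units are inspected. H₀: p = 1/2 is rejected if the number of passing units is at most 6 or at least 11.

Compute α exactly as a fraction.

10889/32768

α = P(Y ≤ 6 or Y ≥ 11 | p = 1/2), Y ~ Binomial(17, 1/2).
Each tail has probability (1 + 17 + 136 + 680 + 2380 + 6188 + 12376)/131072; doubling gives α = 43556/131072 = 10889/32768.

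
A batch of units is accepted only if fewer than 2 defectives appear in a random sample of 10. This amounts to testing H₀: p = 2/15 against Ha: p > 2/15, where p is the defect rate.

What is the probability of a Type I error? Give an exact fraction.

75567303772/192216796875

α = P(reject H₀ | H₀ true) = P(Y ≥ 2 | p = 2/15), Y ~ Binomial(10, 2/15).
Via the complement, α = 1 − Σ_{j=0}^{1} C(10,j)(2/15)^j(13/15)^{10-j} = 75567303772/192216796875.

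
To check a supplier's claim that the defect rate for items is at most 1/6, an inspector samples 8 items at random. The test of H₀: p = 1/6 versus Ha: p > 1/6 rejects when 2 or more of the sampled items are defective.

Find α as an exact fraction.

663991/1679616

Under H₀, S ~ Binomial(8, 1/6); the Type I error rate is P(S ≥ 2).
α = 1 − P(S ≤ 1) = 1 − 1015625/1679616 = 663991/1679616.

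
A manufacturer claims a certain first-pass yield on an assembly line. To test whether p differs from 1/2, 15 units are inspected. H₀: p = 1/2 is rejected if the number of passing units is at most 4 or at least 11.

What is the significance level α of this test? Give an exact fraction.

α = P(X ≤ 4 or X ≥ 11 | p = 1/2), X ~ Binomial(15, 1/2).
Each tail has probability (1 + 15 + 105 + 455 + 1365)/32768; doubling gives α = 3882/32768 = 1941/16384.

1941/16384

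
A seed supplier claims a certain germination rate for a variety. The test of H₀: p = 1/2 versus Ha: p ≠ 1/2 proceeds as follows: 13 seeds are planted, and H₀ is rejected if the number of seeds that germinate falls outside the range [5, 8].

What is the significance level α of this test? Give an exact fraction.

1093/4096

Under H₀, Y ~ Binomial(13, 1/2); α is the probability of landing in either tail, P(Y ≤ 4) + P(Y ≥ 9).
By symmetry, α = 2·P(Y ≤ 4) = 2·(1 + 13 + 78 + 286 + 715)/8192 = 2186/8192 = 1093/4096.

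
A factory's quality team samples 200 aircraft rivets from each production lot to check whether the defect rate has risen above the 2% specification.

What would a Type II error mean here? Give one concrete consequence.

With the conventional null hypothesis that the lot's defect rate is 2% (within specification):
A Type II error is failing to reject H₀ when H₀ is false.
Here that means accepting the lot and shipping it when actually the lot's defect rate exceeds 2%.

A Type II error would mean concluding that the lot's defect rate is 2% (within specification) (or at least failing to establish that the lot's defect rate exceeds 2%) when in fact the lot's defect rate exceeds 2%. Consequence: a defective lot is shipped to customers.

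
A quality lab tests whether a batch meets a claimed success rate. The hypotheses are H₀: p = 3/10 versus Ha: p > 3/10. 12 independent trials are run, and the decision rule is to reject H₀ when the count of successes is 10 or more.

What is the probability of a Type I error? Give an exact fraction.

41275251/200000000000

The Type I error probability is α = P(X ≥ 10) computed under H₀, where X ~ Binomial(12, 3/10).
Adding the binomial terms for j = 10 through 12 with p = 3/10 yields 41275251/200000000000.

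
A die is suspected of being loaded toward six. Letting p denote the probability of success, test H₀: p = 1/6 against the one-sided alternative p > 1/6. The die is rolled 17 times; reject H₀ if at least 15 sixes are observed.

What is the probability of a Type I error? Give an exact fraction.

581/2821109907456

The Type I error probability is α = P(Y ≥ 15) computed under H₀, where Y ~ Binomial(17, 1/6).
Adding the binomial terms for j = 15 through 17 with p = 1/6 yields 581/2821109907456.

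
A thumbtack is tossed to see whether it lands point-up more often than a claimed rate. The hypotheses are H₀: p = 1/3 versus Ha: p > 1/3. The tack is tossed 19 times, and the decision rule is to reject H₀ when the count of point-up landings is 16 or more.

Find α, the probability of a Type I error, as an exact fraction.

The Type I error probability is α = P(S ≥ 16) computed under H₀, where S ~ Binomial(19, 1/3).
Summing C(19,j)(1/3)^j(2/3)^{19−j} for j = 16,…,19 gives 2825/387420489.

2825/387420489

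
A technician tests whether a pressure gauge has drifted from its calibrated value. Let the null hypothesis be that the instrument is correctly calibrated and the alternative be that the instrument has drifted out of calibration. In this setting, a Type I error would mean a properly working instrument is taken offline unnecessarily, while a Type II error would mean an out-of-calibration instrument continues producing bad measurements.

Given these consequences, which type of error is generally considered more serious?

Type II error

The Type II consequence (an out-of-calibration instrument continues producing bad measurements) is more severe than the Type I consequence (a properly working instrument is taken offline unnecessarily).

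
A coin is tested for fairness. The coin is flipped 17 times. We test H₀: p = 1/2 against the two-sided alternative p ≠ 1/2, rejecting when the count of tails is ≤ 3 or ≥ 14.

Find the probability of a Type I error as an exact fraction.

417/32768

Under H₀, K ~ Binomial(17, 1/2); α is the probability of landing in either tail, P(K ≤ 3) + P(K ≥ 14).
By symmetry, α = 2·P(K ≤ 3) = 2·(1 + 17 + 136 + 680)/131072 = 1668/131072 = 417/32768.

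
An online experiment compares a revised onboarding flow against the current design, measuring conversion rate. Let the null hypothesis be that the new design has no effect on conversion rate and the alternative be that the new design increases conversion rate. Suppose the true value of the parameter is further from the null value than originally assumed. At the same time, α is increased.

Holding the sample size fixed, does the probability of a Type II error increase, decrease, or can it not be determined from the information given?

The further the true parameter sits from the null value, the more of the Ha sampling distribution falls in the rejection region. A larger α widens the rejection region, so when the alternative is true more outcomes lead to rejection — failing to reject becomes less likely. Both changes push β in the same direction.

It decreases.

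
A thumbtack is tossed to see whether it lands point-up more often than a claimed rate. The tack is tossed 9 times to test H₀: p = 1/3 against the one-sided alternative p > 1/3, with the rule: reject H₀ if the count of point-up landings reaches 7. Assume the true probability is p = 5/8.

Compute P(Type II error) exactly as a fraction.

A Type II error is failing to reject when Ha holds: with p = 5/8, β = P(S ≤ 6).
Summing C(9,j)·(5/8)^j·(3/8)^{9-j} for j = 0..6 gives 24101307/33554432.

24101307/33554432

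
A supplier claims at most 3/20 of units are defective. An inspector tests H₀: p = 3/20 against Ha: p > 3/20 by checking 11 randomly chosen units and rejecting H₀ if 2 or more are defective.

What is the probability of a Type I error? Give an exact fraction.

2080006099551/4096000000000

The significance level is the probability, assuming p = 3/20, of seeing 2 or more defectives in 11 draws.
Computing the lower-tail complement: 1 − 2015993900449/4096000000000 = 2080006099551/4096000000000.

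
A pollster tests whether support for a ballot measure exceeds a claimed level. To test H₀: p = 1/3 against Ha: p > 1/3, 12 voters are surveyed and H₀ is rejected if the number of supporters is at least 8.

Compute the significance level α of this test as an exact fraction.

3323/177147

The Type I error probability is α = P(Y ≥ 8) computed under H₀, where Y ~ Binomial(12, 1/3).
Summing C(12,j)(1/3)^j(2/3)^{12−j} for j = 8,…,12 gives 3323/177147.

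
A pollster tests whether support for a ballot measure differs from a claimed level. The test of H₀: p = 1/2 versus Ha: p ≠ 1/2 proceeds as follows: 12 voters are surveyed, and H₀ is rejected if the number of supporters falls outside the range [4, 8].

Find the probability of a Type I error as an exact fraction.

299/2048

Under H₀, K ~ Binomial(12, 1/2); α is the probability of landing in either tail, P(K ≤ 3) + P(K ≥ 9).
Each tail has probability (1 + 12 + 66 + 220)/4096; doubling gives α = 598/4096 = 299/2048.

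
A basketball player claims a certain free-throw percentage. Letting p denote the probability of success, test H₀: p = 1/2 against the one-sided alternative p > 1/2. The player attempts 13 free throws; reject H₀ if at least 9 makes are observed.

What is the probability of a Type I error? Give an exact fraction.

1093/8192

Under H₀, K ~ Binomial(13, 1/2), and α = P(K ≥ 9).
P(K ≥ 9) = [C(13,9) + C(13,10) + C(13,11) + C(13,12) + C(13,13)] / 2^13 = (715 + 286 + 78 + 13 + 1) / 8192 = 1093/8192.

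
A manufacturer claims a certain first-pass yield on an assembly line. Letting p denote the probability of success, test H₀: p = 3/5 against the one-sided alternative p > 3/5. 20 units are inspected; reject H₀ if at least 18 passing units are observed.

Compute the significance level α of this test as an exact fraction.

344416814721/95367431640625

α = P(reject H₀ | H₀ true) = P(K ≥ 18 | p = 3/5), with K ~ Binomial(20, 3/5).
Summing C(20,j)(3/5)^j(2/5)^{20−j} for j = 18,…,20 gives 344416814721/95367431640625.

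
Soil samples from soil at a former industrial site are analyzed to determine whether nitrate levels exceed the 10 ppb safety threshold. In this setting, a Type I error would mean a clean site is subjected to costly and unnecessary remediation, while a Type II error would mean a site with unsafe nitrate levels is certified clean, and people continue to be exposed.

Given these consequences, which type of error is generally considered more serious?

Type II error

The Type II consequence (a site with unsafe nitrate levels is certified clean, and people continue to be exposed) is more severe than the Type I consequence (a clean site is subjected to costly and unnecessary remediation).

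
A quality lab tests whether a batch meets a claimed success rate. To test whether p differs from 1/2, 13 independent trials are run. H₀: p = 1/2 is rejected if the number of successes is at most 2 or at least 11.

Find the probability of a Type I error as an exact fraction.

23/1024

Under H₀, K ~ Binomial(13, 1/2); α is the probability of landing in either tail, P(K ≤ 2) + P(K ≥ 11).
The two tails are symmetric, so α = 2·(1 + 13 + 78)/2^13 = 184/8192 = 23/1024.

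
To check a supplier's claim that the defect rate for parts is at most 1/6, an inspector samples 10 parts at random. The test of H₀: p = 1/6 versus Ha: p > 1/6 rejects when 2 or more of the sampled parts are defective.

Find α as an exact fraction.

10389767/20155392

α = P(reject H₀ | H₀ true) = P(X ≥ 2 | p = 1/6), X ~ Binomial(10, 1/6).
Computing the lower-tail complement: 1 − 9765625/20155392 = 10389767/20155392.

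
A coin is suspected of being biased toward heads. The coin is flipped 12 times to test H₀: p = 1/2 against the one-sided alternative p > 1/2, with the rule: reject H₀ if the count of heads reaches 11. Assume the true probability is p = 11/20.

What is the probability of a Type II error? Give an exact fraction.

4062047911197291/4096000000000000

β = P(fail to reject H₀ | Ha true) = P(Y ≤ 10 | p = 11/20), Y ~ Binomial(12, 11/20).
Equivalently, β = 1 − P(Y ≥ 11) = 4062047911197291/4096000000000000.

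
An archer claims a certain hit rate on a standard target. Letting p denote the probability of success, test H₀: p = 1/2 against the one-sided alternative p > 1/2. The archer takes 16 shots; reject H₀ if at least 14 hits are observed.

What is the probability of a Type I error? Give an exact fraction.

137/65536

The Type I error probability is α = P(S ≥ 14) computed under H₀, where S ~ Binomial(16, 1/2).
Summing the upper tail: (120 + 16 + 1) / 2^16 = 137/65536.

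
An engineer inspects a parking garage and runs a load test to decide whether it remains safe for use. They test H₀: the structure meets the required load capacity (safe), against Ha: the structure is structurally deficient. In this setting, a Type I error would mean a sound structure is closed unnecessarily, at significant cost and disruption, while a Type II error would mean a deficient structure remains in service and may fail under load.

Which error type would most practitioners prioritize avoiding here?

The Type II consequence (a deficient structure remains in service and may fail under load) is more severe than the Type I consequence (a sound structure is closed unnecessarily, at significant cost and disruption).

Type II error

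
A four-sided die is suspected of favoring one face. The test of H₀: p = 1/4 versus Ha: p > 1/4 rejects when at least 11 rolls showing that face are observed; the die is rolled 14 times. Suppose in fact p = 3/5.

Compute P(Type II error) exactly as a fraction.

A Type II error is failing to reject when Ha holds: with p = 3/5, β = P(S ≤ 10).
Adding the binomial probabilities P(S=0)+…+P(S=10) at p = 3/5 gives 5344795024/6103515625.

5344795024/6103515625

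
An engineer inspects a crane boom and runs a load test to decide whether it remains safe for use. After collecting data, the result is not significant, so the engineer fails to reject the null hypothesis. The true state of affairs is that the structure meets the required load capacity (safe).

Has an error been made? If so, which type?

The conventional null hypothesis here is that the structure meets the required load capacity (safe).
The test retained a true H₀ — the decision matches the true state.

No error (correct decision).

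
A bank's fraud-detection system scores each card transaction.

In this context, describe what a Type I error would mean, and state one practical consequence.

With the conventional null hypothesis that the transaction is legitimate:
A Type I error is rejecting H₀ when H₀ is true.
Here that means blocking the transaction and freezing the card when actually the transaction is legitimate.

A Type I error would mean concluding that the transaction is fraudulent when in fact the transaction is legitimate. Consequence: a legitimate purchase is declined and the customer's card is frozen.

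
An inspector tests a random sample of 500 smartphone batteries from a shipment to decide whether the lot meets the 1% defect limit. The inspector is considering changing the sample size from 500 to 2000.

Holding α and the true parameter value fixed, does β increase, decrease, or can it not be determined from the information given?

More data shrinks sampling variability; the test statistic under Ha concentrates further from the null value, making rejection more likely.

It decreases.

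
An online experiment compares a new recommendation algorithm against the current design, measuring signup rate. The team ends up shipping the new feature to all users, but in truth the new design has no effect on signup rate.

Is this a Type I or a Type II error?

The null hypothesis here is that the new design has no effect on signup rate.
'Shipping the new feature to all users' corresponds to rejecting H₀.
H₀ was rejected but H₀ is true — a Type I error (false positive).

Type I error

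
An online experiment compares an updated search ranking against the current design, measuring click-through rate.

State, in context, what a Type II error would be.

With the conventional null hypothesis that the new design has no effect on click-through rate:
A Type II error is failing to reject H₀ when H₀ is false.
Here that means keeping the current design when actually the new design increases click-through rate.

A Type II error would mean concluding that the new design has no effect on click-through rate (or at least failing to establish that the new design increases click-through rate) when in fact the new design increases click-through rate.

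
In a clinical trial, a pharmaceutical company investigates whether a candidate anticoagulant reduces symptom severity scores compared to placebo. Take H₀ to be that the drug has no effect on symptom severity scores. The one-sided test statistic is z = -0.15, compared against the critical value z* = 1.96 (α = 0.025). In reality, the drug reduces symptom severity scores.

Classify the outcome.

Since z = -0.15 ≤ z* = 1.96, H₀ is not rejected.
H₀ is false (actually the drug reduces symptom severity scores).
Failing to reject a false H₀ is a Type II error.

Type II error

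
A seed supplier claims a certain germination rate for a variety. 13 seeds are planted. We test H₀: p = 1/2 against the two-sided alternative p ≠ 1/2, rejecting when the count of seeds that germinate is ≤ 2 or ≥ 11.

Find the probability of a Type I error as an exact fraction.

23/1024

The significance level is the null-hypothesis probability of the rejection region {≤2} ∪ {≥11}.
The two tails are symmetric, so α = 2·(1 + 13 + 78)/2^13 = 184/8192 = 23/1024.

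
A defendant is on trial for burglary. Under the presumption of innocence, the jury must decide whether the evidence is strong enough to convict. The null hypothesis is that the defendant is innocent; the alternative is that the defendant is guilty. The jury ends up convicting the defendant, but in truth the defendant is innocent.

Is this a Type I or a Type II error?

Type I error

'Convicting the defendant' corresponds to rejecting H₀.
H₀ was rejected but H₀ is true — a Type I error (false positive).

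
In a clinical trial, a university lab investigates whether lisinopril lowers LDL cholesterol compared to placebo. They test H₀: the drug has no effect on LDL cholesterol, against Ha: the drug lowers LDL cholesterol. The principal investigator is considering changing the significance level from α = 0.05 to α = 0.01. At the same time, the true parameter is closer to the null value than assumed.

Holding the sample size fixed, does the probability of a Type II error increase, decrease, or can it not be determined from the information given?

Tightening α shrinks the rejection region. When Ha holds, fewer sample outcomes clear the stricter threshold, so more fall in the acceptance region. A smaller true effect puts the Ha sampling distribution closer to H₀, so more of it falls in the non-rejection region. Both changes push β in the same direction.

It increases.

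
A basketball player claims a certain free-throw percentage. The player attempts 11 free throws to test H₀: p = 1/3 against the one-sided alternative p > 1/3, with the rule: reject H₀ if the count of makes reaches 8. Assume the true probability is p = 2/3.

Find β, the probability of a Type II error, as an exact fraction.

31145/59049

Under the alternative p = 2/3, Y ~ Binomial(11, 2/3); β is the probability the test does not reject, P(Y < 8).
Summing C(11,j)·(2/3)^j·(1/3)^{11-j} for j = 0..7 gives 31145/59049.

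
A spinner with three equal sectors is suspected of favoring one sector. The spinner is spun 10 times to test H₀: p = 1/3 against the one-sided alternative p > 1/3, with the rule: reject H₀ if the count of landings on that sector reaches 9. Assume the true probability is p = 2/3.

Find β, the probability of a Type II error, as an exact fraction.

17635/19683

Under the alternative p = 2/3, X ~ Binomial(10, 2/3); β is the probability the test does not reject, P(X < 9).
Adding the binomial probabilities P(X=0)+…+P(X=8) at p = 2/3 gives 17635/19683.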